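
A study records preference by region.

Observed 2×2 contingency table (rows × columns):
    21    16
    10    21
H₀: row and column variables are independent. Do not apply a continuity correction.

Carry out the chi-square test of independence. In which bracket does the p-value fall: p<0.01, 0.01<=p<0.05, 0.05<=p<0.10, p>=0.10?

p-value bracket: 0.01<=p<0.05

Row totals [37, 31], col totals [31, 37], n=68
χ² = (21−16.87)²/16.87 + (16−20.13)²/20.13 + (10−14.13)²/14.13 + (21−16.87)²/16.87 = 4.0813
df = 1
p-value (upper-tail) = 0.04336
→ bracket: 0.01<=p<0.05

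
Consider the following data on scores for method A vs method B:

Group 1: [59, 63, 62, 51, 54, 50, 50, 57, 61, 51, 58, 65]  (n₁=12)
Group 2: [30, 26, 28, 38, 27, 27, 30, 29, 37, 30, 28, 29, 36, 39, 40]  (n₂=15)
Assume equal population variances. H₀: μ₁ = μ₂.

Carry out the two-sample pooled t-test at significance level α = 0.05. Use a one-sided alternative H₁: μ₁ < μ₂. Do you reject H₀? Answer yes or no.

x̄₁=56.750, s₁=5.429, n₁=12
x̄₂=31.600, s₂=4.896, n₂=15
s_p² = [11·5.429² + 14·4.896²]/25 = 26.3940
SE = √(s_p²·(1/12+1/15)) = 1.9897
t = (56.750−31.600)/1.9897 = 12.6398
df = 25
p-value (one-sided, H₁ less) = 1.00000
At α=0.05: p ≥ α → fail to reject H₀

reject H₀: no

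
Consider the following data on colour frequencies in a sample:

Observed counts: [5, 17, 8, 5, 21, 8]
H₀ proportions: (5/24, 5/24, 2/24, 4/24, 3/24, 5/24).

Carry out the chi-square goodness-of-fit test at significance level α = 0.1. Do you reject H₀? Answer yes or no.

reject H₀: yes

n = 64; E_i = n·p_i = [13.33, 13.33, 5.33, 10.67, 8.00, 13.33]
χ² = (5−13.33)²/13.33 + (17−13.33)²/13.33 + (8−5.33)²/5.33 + (5−10.67)²/10.67 + (21−8.00)²/8.00 + (8−13.33)²/13.33 = 33.8188
df = 5
p-value (upper-tail) = 0.00000
At α=0.1: p < α → reject H₀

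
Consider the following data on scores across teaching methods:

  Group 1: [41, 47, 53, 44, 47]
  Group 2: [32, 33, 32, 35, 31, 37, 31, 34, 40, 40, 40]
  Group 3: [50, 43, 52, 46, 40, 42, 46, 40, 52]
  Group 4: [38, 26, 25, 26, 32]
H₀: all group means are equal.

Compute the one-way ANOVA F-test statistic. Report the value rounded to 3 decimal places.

test statistic = 21.813

Group means [46.40, 35.00, 45.67, 29.40], grand mean 39.167
SSB = Σnᵢ(x̄ᵢ−x̄)² = 1309.767; SSW = ΣΣ(x−x̄ᵢ)² = 520.400
MSB = 1309.767/3 = 436.5889; MSW = 520.400/26 = 20.0154
F = MSB/MSW = 21.8127
df = (3, 26)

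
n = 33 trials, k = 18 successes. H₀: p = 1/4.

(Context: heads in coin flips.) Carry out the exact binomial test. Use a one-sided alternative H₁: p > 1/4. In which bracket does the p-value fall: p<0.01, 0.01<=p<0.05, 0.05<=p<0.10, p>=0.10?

Exact binomial: n=33, k=18, p₀=1/4=0.2500
P(X≥18) from Σ C(n,i)·p₀^i·(1−p₀)^(n−i)
p-value (one-sided, H₁ greater) = 0.00027
→ bracket: p<0.01

p-value bracket: p<0.01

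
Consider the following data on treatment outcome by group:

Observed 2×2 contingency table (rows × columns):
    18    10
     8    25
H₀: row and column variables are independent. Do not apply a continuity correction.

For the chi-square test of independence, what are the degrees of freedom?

degrees of freedom = 1

df = (r−1)(c−1) = (2−1)·(2−1) = 1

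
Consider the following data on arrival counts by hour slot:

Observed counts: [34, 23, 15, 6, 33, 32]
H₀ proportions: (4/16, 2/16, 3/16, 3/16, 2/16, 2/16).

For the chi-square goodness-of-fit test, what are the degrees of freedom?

df = k − 1 = 6 − 1 = 5

degrees of freedom = 5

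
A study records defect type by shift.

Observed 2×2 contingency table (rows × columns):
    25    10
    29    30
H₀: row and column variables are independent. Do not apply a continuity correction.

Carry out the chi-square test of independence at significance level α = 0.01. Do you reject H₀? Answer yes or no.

Row totals [35, 59], col totals [54, 40], n=94
χ² = (25−20.11)²/20.11 + (10−14.89)²/14.89 + (29−33.89)²/33.89 + (30−25.11)²/25.11 = 4.4593
df = 1
p-value (upper-tail) = 0.03471
At α=0.01: p ≥ α → fail to reject H₀

reject H₀: no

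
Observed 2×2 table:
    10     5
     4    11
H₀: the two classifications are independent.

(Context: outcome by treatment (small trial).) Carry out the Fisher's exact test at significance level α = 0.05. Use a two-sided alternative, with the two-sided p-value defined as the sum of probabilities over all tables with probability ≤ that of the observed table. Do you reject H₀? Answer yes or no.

reject H₀: no

Margins: r₁=15, r₂=15, c₁=14, c₂=16, n=30
p_obs = C(15,10)·C(15,4)/C(30,14); sum pmf over tables with pmf ≤ p_obs
p-value (two-sided) = 0.06560
At α=0.05: p ≥ α → fail to reject H₀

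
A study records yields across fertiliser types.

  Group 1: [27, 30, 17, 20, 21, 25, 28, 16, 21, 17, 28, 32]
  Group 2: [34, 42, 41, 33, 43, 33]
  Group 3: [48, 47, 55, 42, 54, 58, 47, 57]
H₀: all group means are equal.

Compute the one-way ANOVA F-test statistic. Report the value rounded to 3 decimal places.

test statistic = 61.960

Group means [23.50, 37.67, 51.00], grand mean 35.231
SSB = Σnᵢ(x̄ᵢ−x̄)² = 3676.282; SSW = ΣΣ(x−x̄ᵢ)² = 682.333
MSB = 3676.282/2 = 1838.1410; MSW = 682.333/23 = 29.6667
F = MSB/MSW = 61.9598
df = (2, 23)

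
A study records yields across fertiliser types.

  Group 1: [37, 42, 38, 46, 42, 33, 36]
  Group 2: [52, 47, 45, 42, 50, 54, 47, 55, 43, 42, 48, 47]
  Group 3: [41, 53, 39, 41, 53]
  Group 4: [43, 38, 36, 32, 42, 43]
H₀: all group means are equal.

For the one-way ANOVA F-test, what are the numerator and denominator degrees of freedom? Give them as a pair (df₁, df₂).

k = 4 groups, N = 30 total
df = (k−1, N−k) = (4−1, 30−4) = (3, 26)

degrees of freedom = [3, 26]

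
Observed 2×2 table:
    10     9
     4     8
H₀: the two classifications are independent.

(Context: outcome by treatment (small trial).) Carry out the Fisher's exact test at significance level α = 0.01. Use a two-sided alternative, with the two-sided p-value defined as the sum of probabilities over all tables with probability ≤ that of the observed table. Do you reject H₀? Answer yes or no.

reject H₀: no

Margins: r₁=19, r₂=12, c₁=14, c₂=17, n=31
p_obs = C(19,10)·C(12,4)/C(31,14); sum pmf over tables with pmf ≤ p_obs
p-value (two-sided) = 0.46074
At α=0.01: p ≥ α → fail to reject H₀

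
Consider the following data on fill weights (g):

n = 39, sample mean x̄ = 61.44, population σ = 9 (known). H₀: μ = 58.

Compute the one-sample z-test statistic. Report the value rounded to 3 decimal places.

SE = σ/√n = 9/√39 = 1.4412
z = (x̄−μ₀)/SE = (61.44−58)/1.4412 = 2.3870

test statistic = 2.387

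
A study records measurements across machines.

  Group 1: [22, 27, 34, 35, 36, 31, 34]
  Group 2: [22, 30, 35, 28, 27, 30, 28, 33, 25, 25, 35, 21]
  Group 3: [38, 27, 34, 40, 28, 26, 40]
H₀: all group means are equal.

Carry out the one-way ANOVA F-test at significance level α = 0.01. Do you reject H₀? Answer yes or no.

Group means [31.29, 28.25, 33.29], grand mean 30.423
SSB = Σnᵢ(x̄ᵢ−x̄)² = 119.239; SSW = ΣΣ(x−x̄ᵢ)² = 623.107
MSB = 119.239/2 = 59.6195; MSW = 623.107/23 = 27.0916
F = MSB/MSW = 2.2007
df = (2, 23)
p-value (upper-tail) = 0.13350
At α=0.01: p ≥ α → fail to reject H₀

reject H₀: no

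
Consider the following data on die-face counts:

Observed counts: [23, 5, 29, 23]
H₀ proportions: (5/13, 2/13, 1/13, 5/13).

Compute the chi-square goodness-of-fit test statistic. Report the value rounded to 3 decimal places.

n = 80; E_i = n·p_i = [30.77, 12.31, 6.15, 30.77]
χ² = (23−30.77)²/30.77 + (5−12.31)²/12.31 + (29−6.15)²/6.15 + (23−30.77)²/30.77 = 93.0787
df = 3

test statistic = 93.079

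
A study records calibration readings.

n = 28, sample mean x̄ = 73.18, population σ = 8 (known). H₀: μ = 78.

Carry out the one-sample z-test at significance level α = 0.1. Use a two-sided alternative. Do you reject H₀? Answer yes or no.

reject H₀: yes

SE = σ/√n = 8/√28 = 1.5119
z = (x̄−μ₀)/SE = (73.18−78)/1.5119 = -3.1881
p-value (two-sided) = 0.00143
At α=0.1: p < α → reject H₀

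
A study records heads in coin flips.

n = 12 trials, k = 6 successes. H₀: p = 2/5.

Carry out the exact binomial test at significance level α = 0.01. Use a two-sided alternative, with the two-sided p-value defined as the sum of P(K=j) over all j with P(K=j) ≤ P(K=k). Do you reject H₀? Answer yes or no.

Exact binomial: n=12, k=6, p₀=2/5=0.4000
P(X=j) = C(n,j)·p₀^j·(1−p₀)^(n−j); p = Σ P(X=j) over j with P(X=j) ≤ P(X=6)
p-value (two-sided) = 0.56013
At α=0.01: p ≥ α → fail to reject H₀

reject H₀: no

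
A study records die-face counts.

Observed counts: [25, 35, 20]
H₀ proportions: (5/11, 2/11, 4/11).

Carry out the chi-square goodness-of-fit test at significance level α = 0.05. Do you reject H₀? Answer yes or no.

n = 80; E_i = n·p_i = [36.36, 14.55, 29.09]
χ² = (25−36.36)²/36.36 + (35−14.55)²/14.55 + (20−29.09)²/29.09 = 35.1562
df = 2
p-value (upper-tail) = 0.00000
At α=0.05: p < α → reject H₀

reject H₀: yes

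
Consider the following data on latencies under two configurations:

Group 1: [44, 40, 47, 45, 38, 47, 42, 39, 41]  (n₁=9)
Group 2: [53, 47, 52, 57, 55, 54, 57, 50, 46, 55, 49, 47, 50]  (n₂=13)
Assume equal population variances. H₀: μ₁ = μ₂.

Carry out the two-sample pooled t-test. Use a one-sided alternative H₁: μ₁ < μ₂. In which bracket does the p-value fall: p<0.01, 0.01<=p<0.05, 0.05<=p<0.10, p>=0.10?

p-value bracket: p<0.01

x̄₁=42.556, s₁=3.358, n₁=9
x̄₂=51.692, s₂=3.816, n₂=13
s_p² = [8·3.358² + 12·3.816²]/20 = 13.2496
SE = √(s_p²·(1/9+1/13)) = 1.5784
t = (42.556−51.692)/1.5784 = -5.7886
df = 20
p-value (one-sided, H₁ less) = 0.00001
→ bracket: p<0.01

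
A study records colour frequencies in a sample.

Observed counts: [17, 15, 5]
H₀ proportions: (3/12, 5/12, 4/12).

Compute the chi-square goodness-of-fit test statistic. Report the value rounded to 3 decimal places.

test statistic = 10.865

n = 37; E_i = n·p_i = [9.25, 15.42, 12.33]
χ² = (17−9.25)²/9.25 + (15−15.42)²/15.42 + (5−12.33)²/12.33 = 10.8649
df = 2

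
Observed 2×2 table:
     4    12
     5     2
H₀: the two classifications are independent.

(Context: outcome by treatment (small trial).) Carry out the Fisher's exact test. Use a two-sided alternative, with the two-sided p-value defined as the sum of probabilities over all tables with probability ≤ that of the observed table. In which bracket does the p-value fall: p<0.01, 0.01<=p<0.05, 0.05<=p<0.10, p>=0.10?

Margins: r₁=16, r₂=7, c₁=9, c₂=14, n=23
p_obs = C(16,4)·C(7,5)/C(23,9); sum pmf over tables with pmf ≤ p_obs
p-value (two-sided) = 0.06571
→ bracket: 0.05<=p<0.10

p-value bracket: 0.05<=p<0.10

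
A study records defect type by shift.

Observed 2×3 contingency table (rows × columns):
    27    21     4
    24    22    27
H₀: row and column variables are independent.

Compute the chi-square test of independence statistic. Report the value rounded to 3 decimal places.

test statistic = 14.135

Row totals [52, 73], col totals [51, 43, 31], n=125
χ² = (27−21.22)²/21.22 + (21−17.89)²/17.89 + (4−12.90)²/12.90 + (24−29.78)²/29.78 + (22−25.11)²/25.11 + (27−18.10)²/18.10 = 14.1352
df = 2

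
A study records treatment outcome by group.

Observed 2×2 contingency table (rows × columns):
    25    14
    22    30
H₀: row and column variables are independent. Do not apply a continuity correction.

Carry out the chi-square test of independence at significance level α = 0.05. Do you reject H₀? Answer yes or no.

reject H₀: yes

Row totals [39, 52], col totals [47, 44], n=91
χ² = (25−20.14)²/20.14 + (14−18.86)²/18.86 + (22−26.86)²/26.86 + (30−25.14)²/25.14 = 4.2390
df = 1
p-value (upper-tail) = 0.03950
At α=0.05: p < α → reject H₀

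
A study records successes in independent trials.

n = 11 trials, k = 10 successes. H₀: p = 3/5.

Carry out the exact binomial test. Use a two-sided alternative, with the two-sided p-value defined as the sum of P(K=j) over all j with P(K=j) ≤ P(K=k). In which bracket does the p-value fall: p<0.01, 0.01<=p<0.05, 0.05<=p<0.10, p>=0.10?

Exact binomial: n=11, k=10, p₀=3/5=0.6000
P(X=j) = C(n,j)·p₀^j·(1−p₀)^(n−j); p = Σ P(X=j) over j with P(X=j) ≤ P(X=10)
p-value (two-sided) = 0.05951
→ bracket: 0.05<=p<0.10

p-value bracket: 0.05<=p<0.10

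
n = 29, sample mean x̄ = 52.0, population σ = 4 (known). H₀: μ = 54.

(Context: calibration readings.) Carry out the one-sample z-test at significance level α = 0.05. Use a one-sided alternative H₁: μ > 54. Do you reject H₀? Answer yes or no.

SE = σ/√n = 4/√29 = 0.7428
z = (x̄−μ₀)/SE = (52.0−54)/0.7428 = -2.6926
p-value (one-sided, H₁ greater) = 0.99645
At α=0.05: p ≥ α → fail to reject H₀

reject H₀: no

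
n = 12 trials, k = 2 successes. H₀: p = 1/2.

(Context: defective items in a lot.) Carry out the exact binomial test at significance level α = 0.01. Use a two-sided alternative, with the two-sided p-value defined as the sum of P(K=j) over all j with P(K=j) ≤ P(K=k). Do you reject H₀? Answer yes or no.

Exact binomial: n=12, k=2, p₀=1/2=0.5000
P(X=j) = C(n,j)·p₀^j·(1−p₀)^(n−j); p = Σ P(X=j) over j with P(X=j) ≤ P(X=2)
p-value (two-sided) = 0.03857
At α=0.01: p ≥ α → fail to reject H₀

reject H₀: no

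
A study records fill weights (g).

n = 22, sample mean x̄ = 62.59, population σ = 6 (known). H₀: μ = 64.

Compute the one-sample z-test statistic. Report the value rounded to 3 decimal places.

SE = σ/√n = 6/√22 = 1.2792
z = (x̄−μ₀)/SE = (62.59−64)/1.2792 = -1.1022

test statistic = -1.102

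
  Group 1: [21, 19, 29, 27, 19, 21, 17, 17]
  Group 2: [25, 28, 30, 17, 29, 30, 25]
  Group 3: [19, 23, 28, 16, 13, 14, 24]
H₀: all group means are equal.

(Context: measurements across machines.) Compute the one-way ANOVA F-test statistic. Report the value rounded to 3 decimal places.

test statistic = 3.581

Group means [21.25, 26.29, 19.57], grand mean 22.318
SSB = Σnᵢ(x̄ᵢ−x̄)² = 172.130; SSW = ΣΣ(x−x̄ᵢ)² = 456.643
MSB = 172.130/2 = 86.0649; MSW = 456.643/19 = 24.0338
F = MSB/MSW = 3.5810
df = (2, 19)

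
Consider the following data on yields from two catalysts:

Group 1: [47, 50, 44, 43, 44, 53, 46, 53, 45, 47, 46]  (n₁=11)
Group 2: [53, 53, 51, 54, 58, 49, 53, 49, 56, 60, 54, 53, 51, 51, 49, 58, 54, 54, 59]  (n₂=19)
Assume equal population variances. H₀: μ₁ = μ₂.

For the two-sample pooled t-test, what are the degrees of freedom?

df = n₁ + n₂ − 2 = 11 + 19 − 2 = 28

degrees of freedom = 28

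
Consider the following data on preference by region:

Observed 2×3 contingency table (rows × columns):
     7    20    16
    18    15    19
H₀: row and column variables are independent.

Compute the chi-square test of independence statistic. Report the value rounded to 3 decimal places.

Row totals [43, 52], col totals [25, 35, 35], n=95
χ² = (7−11.32)²/11.32 + (20−15.84)²/15.84 + (16−15.84)²/15.84 + (18−13.68)²/13.68 + (15−19.16)²/19.16 + (19−19.16)²/19.16 = 5.0037
df = 2

test statistic = 5.004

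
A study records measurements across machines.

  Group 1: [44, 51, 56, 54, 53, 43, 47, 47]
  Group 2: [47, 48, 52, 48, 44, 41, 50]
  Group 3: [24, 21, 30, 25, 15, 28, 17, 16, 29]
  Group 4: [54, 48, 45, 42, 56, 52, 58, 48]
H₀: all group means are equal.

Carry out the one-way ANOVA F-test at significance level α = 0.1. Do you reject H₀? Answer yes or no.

reject H₀: yes

Group means [49.38, 47.14, 22.78, 50.38], grand mean 41.656
SSB = Σnᵢ(x̄ᵢ−x̄)² = 4503.056; SSW = ΣΣ(x−x̄ᵢ)² = 726.163
MSB = 4503.056/3 = 1501.0187; MSW = 726.163/28 = 25.9344
F = MSB/MSW = 57.8776
df = (3, 28)
p-value (upper-tail) = 0.00000
At α=0.1: p < α → reject H₀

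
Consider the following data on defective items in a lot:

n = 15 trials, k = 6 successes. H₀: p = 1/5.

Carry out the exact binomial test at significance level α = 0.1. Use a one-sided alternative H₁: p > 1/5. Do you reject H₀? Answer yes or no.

reject H₀: yes

Exact binomial: n=15, k=6, p₀=1/5=0.2000
P(X≥6) from Σ C(n,i)·p₀^i·(1−p₀)^(n−i)
p-value (one-sided, H₁ greater) = 0.06105
At α=0.1: p < α → reject H₀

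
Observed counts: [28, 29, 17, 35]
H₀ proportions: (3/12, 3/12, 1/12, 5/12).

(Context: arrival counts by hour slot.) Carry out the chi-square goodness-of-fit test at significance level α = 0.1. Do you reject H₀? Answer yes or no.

n = 109; E_i = n·p_i = [27.25, 27.25, 9.08, 45.42]
χ² = (28−27.25)²/27.25 + (29−27.25)²/27.25 + (17−9.08)²/9.08 + (35−45.42)²/45.42 = 9.4220
df = 3
p-value (upper-tail) = 0.02418
At α=0.1: p < α → reject H₀

reject H₀: yes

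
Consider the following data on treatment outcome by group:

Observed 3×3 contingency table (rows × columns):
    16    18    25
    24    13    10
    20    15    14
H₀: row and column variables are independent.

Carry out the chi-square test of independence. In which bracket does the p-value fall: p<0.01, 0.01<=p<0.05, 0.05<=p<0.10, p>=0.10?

Row totals [59, 47, 49], col totals [60, 46, 49], n=155
χ² = (16−22.84)²/22.84 + (18−17.51)²/17.51 + (25−18.65)²/18.65 + (24−18.19)²/18.19 + (13−13.95)²/13.95 + (10−14.86)²/14.86 + (20−18.97)²/18.97 + (15−14.54)²/14.54 + (14−15.49)²/15.49 = 7.9423
df = 4
p-value (upper-tail) = 0.09372
→ bracket: 0.05<=p<0.10

p-value bracket: 0.05<=p<0.10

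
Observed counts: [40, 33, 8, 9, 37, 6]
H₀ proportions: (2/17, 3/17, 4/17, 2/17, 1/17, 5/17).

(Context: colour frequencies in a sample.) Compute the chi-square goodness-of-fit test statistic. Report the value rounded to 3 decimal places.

n = 133; E_i = n·p_i = [15.65, 23.47, 31.29, 15.65, 7.82, 39.12]
χ² = (40−15.65)²/15.65 + (33−23.47)²/23.47 + (8−31.29)²/31.29 + (9−15.65)²/15.65 + (37−7.82)²/7.82 + (6−39.12)²/39.12 = 198.7812
df = 5

test statistic = 198.781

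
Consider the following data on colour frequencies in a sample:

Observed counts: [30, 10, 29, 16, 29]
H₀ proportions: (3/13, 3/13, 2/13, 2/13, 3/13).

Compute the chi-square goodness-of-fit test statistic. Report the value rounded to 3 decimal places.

test statistic = 18.528

n = 114; E_i = n·p_i = [26.31, 26.31, 17.54, 17.54, 26.31]
χ² = (30−26.31)²/26.31 + (10−26.31)²/26.31 + (29−17.54)²/17.54 + (16−17.54)²/17.54 + (29−26.31)²/26.31 = 18.5278
df = 4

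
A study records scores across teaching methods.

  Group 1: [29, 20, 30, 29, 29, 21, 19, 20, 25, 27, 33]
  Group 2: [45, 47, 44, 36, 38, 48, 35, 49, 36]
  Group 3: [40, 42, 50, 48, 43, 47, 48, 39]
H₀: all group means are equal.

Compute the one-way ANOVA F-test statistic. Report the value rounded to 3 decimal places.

test statistic = 42.400

Group means [25.64, 42.00, 44.62], grand mean 36.321
SSB = Σnᵢ(x̄ᵢ−x̄)² = 2097.687; SSW = ΣΣ(x−x̄ᵢ)² = 618.420
MSB = 2097.687/2 = 1048.8433; MSW = 618.420/25 = 24.7368
F = MSB/MSW = 42.4001
df = (2, 25)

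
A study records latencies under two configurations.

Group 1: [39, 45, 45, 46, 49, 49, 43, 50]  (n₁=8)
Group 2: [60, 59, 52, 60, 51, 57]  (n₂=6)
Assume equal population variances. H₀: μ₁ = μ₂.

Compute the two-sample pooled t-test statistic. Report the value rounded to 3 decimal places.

test statistic = -5.212

x̄₁=45.750, s₁=3.655, n₁=8
x̄₂=56.500, s₂=4.037, n₂=6
s_p² = [7·3.655² + 5·4.037²]/12 = 14.5833
SE = √(s_p²·(1/8+1/6)) = 2.0624
t = (45.750−56.500)/2.0624 = -5.2124
df = 12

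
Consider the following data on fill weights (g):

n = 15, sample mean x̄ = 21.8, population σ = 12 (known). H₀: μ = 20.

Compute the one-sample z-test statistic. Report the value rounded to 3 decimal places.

SE = σ/√n = 12/√15 = 3.0984
z = (x̄−μ₀)/SE = (21.8−20)/3.0984 = 0.5809

test statistic = 0.581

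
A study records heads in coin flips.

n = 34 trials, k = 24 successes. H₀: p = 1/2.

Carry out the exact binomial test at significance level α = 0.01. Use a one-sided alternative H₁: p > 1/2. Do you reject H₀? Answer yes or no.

reject H₀: no

Exact binomial: n=34, k=24, p₀=1/2=0.5000
P(X≥24) from Σ C(n,i)·p₀^i·(1−p₀)^(n−i)
p-value (one-sided, H₁ greater) = 0.01215
At α=0.01: p ≥ α → fail to reject H₀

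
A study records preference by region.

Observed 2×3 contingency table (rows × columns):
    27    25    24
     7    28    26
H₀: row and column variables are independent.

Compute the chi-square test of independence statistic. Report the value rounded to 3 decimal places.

test statistic = 10.498

Row totals [76, 61], col totals [34, 53, 50], n=137
χ² = (27−18.86)²/18.86 + (25−29.40)²/29.40 + (24−27.74)²/27.74 + (7−15.14)²/15.14 + (28−23.60)²/23.60 + (26−22.26)²/22.26 = 10.4980
df = 2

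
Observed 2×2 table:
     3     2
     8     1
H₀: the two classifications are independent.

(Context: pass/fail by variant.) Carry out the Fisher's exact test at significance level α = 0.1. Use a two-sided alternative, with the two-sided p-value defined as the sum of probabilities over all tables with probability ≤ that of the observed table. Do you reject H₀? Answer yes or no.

reject H₀: no

Margins: r₁=5, r₂=9, c₁=11, c₂=3, n=14
p_obs = C(5,3)·C(9,8)/C(14,11); sum pmf over tables with pmf ≤ p_obs
p-value (two-sided) = 0.50549
At α=0.1: p ≥ α → fail to reject H₀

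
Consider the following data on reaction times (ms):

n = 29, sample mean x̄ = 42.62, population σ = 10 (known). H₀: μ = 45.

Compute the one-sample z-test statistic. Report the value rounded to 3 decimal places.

test statistic = -1.282

SE = σ/√n = 10/√29 = 1.8570
z = (x̄−μ₀)/SE = (42.62−45)/1.8570 = -1.2817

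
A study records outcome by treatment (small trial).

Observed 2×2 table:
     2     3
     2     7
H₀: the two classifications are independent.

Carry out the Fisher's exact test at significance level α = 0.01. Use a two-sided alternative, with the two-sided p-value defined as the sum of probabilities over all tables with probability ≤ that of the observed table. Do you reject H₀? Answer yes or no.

reject H₀: no

Margins: r₁=5, r₂=9, c₁=4, c₂=10, n=14
p_obs = C(5,2)·C(9,2)/C(14,4); sum pmf over tables with pmf ≤ p_obs
p-value (two-sided) = 0.58042
At α=0.01: p ≥ α → fail to reject H₀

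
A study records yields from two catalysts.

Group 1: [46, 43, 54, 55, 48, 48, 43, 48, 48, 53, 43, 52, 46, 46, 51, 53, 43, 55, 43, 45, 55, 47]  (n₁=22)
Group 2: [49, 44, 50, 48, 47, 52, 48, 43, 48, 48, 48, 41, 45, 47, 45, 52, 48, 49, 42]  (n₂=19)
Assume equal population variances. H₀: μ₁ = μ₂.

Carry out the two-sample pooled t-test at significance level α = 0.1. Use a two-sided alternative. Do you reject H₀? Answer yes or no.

reject H₀: no

x̄₁=48.409, s₁=4.372, n₁=22
x̄₂=47.053, s₂=3.045, n₂=19
s_p² = [21·4.372² + 18·3.045²]/39 = 14.5709
SE = √(s_p²·(1/22+1/19)) = 1.1955
t = (48.409−47.053)/1.1955 = 1.1346
df = 39
p-value (two-sided) = 0.26345
At α=0.1: p ≥ α → fail to reject H₀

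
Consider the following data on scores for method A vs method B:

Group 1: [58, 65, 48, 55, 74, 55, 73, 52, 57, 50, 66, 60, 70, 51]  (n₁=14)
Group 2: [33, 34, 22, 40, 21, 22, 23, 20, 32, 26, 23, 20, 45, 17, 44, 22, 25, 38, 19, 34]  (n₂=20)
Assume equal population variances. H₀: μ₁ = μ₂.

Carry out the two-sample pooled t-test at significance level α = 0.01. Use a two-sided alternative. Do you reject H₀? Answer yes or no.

x̄₁=59.571, s₁=8.662, n₁=14
x̄₂=28.000, s₂=8.742, n₂=20
s_p² = [13·8.662² + 19·8.742²]/32 = 75.8571
SE = √(s_p²·(1/14+1/20)) = 3.0350
t = (59.571−28.000)/3.0350 = 10.4024
df = 32
p-value (two-sided) = 0.00000
At α=0.01: p < α → reject H₀

reject H₀: yes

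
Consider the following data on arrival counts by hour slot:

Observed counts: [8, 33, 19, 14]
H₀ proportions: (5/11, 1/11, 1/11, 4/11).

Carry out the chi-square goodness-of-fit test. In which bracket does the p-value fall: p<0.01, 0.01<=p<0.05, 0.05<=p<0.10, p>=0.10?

n = 74; E_i = n·p_i = [33.64, 6.73, 6.73, 26.91]
χ² = (8−33.64)²/33.64 + (33−6.73)²/6.73 + (19−6.73)²/6.73 + (14−26.91)²/26.91 = 150.7270
df = 3
p-value (upper-tail) = 0.00000
→ bracket: p<0.01

p-value bracket: p<0.01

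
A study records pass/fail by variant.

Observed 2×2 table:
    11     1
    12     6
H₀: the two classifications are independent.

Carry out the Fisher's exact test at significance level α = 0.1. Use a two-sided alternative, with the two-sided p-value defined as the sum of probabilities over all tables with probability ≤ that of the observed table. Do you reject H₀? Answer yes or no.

Margins: r₁=12, r₂=18, c₁=23, c₂=7, n=30
p_obs = C(12,11)·C(18,12)/C(30,23); sum pmf over tables with pmf ≤ p_obs
p-value (two-sided) = 0.19314
At α=0.1: p ≥ α → fail to reject H₀

reject H₀: no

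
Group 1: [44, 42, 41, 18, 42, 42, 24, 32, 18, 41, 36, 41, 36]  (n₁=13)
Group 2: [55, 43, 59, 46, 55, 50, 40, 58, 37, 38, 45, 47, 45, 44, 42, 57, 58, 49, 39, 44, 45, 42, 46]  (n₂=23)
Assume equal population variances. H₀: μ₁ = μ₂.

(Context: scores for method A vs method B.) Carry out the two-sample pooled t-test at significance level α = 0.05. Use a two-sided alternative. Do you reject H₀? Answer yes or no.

x̄₁=35.154, s₁=9.335, n₁=13
x̄₂=47.130, s₂=6.804, n₂=23
s_p² = [12·9.335² + 22·6.804²]/34 = 60.7147
SE = √(s_p²·(1/13+1/23)) = 2.7037
t = (35.154−47.130)/2.7037 = -4.4297
df = 34
p-value (two-sided) = 0.00009
At α=0.05: p < α → reject H₀

reject H₀: yes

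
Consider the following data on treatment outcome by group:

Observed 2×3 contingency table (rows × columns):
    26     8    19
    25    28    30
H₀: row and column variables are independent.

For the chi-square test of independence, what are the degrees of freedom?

degrees of freedom = 2

df = (r−1)(c−1) = (2−1)·(3−1) = 2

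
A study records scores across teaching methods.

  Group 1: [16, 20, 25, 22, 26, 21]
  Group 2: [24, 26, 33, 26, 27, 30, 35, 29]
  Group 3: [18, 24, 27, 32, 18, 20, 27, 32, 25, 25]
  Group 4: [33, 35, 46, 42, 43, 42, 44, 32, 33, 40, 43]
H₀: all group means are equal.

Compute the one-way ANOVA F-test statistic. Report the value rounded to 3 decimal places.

test statistic = 26.216

Group means [21.67, 28.75, 24.80, 39.36], grand mean 29.743
SSB = Σnᵢ(x̄ᵢ−x̄)² = 1661.707; SSW = ΣΣ(x−x̄ᵢ)² = 654.979
MSB = 1661.707/3 = 553.9023; MSW = 654.979/31 = 21.1283
F = MSB/MSW = 26.2161
df = (3, 31)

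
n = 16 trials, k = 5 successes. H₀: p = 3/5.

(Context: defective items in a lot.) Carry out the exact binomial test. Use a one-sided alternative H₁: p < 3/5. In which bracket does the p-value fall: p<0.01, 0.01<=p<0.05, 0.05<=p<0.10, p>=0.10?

p-value bracket: 0.01<=p<0.05

Exact binomial: n=16, k=5, p₀=3/5=0.6000
P(X≤5) from Σ C(n,i)·p₀^i·(1−p₀)^(n−i)
p-value (one-sided, H₁ less) = 0.01914
→ bracket: 0.01<=p<0.05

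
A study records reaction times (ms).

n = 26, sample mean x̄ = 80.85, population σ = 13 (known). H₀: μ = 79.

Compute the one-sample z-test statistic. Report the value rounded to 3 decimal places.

test statistic = 0.726

SE = σ/√n = 13/√26 = 2.5495
z = (x̄−μ₀)/SE = (80.85−79)/2.5495 = 0.7256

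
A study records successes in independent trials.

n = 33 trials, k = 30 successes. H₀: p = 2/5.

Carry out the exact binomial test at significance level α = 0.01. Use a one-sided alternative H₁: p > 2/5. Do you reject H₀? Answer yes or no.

reject H₀: yes

Exact binomial: n=33, k=30, p₀=2/5=0.4000
P(X≥30) from Σ C(n,i)·p₀^i·(1−p₀)^(n−i)
p-value (one-sided, H₁ greater) = 0.00000
At α=0.01: p < α → reject H₀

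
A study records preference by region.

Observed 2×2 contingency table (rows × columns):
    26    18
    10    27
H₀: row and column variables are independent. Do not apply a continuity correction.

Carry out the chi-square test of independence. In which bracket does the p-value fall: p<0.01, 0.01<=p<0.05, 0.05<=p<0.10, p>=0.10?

p-value bracket: p<0.01

Row totals [44, 37], col totals [36, 45], n=81
χ² = (26−19.56)²/19.56 + (18−24.44)²/24.44 + (10−16.44)²/16.44 + (27−20.56)²/20.56 = 8.3687
df = 1
p-value (upper-tail) = 0.00382
→ bracket: p<0.01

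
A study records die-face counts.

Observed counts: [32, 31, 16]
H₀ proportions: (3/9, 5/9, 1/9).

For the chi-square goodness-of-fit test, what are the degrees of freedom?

df = k − 1 = 3 − 1 = 2

degrees of freedom = 2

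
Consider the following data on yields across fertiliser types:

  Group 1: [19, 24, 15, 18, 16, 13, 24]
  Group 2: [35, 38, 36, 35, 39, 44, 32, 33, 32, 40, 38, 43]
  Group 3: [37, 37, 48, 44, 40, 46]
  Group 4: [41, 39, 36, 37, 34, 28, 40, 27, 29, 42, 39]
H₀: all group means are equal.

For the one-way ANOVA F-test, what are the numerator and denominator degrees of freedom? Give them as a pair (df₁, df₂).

k = 4 groups, N = 36 total
df = (k−1, N−k) = (4−1, 36−4) = (3, 32)

degrees of freedom = [3, 32]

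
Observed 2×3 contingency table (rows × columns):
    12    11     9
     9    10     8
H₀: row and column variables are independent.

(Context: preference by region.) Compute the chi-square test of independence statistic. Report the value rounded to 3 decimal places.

test statistic = 0.112

Row totals [32, 27], col totals [21, 21, 17], n=59
χ² = (12−11.39)²/11.39 + (11−11.39)²/11.39 + (9−9.22)²/9.22 + (9−9.61)²/9.61 + (10−9.61)²/9.61 + (8−7.78)²/7.78 = 0.1121
df = 2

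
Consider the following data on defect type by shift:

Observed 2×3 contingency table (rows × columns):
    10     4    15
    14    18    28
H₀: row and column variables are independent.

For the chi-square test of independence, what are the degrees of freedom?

df = (r−1)(c−1) = (2−1)·(3−1) = 2

degrees of freedom = 2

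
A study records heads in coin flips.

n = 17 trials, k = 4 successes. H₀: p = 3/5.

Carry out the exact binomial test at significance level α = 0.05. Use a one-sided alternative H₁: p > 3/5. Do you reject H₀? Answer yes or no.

Exact binomial: n=17, k=4, p₀=3/5=0.6000
P(X≥4) from Σ C(n,i)·p₀^i·(1−p₀)^(n−i)
p-value (one-sided, H₁ greater) = 0.99955
At α=0.05: p ≥ α → fail to reject H₀

reject H₀: no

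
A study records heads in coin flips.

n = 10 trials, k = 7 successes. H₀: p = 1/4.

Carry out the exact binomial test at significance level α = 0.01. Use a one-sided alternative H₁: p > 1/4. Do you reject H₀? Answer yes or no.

Exact binomial: n=10, k=7, p₀=1/4=0.2500
P(X≥7) from Σ C(n,i)·p₀^i·(1−p₀)^(n−i)
p-value (one-sided, H₁ greater) = 0.00351
At α=0.01: p < α → reject H₀

reject H₀: yes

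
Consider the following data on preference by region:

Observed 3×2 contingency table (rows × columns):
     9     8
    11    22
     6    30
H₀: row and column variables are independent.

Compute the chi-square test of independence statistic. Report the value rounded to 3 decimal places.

Row totals [17, 33, 36], col totals [26, 60], n=86
χ² = (9−5.14)²/5.14 + (8−11.86)²/11.86 + (11−9.98)²/9.98 + (22−23.02)²/23.02 + (6−10.88)²/10.88 + (30−25.12)²/25.12 = 7.4477
df = 2

test statistic = 7.448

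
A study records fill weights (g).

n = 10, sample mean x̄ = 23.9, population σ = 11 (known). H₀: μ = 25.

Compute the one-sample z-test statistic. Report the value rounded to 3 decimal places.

SE = σ/√n = 11/√10 = 3.4785
z = (x̄−μ₀)/SE = (23.9−25)/3.4785 = -0.3162

test statistic = -0.316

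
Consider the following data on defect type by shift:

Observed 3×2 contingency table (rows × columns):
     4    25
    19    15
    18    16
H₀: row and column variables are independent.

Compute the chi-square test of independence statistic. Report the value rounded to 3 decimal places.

Row totals [29, 34, 34], col totals [41, 56], n=97
χ² = (4−12.26)²/12.26 + (25−16.74)²/16.74 + (19−14.37)²/14.37 + (15−19.63)²/19.63 + (18−14.37)²/14.37 + (16−19.63)²/19.63 = 13.8057
df = 2

test statistic = 13.806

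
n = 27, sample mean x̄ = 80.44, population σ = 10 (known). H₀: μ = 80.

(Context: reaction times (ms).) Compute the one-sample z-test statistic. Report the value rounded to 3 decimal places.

SE = σ/√n = 10/√27 = 1.9245
z = (x̄−μ₀)/SE = (80.44−80)/1.9245 = 0.2286

test statistic = 0.229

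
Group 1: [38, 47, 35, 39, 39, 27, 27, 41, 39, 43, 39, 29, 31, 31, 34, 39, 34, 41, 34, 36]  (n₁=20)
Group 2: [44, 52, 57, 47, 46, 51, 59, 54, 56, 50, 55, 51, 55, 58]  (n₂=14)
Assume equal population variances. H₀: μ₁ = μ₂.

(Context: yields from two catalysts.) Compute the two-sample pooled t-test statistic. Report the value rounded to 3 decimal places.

test statistic = -9.280

x̄₁=36.150, s₁=5.344, n₁=20
x̄₂=52.500, s₂=4.604, n₂=14
s_p² = [19·5.344² + 13·4.604²]/32 = 25.5641
SE = √(s_p²·(1/20+1/14)) = 1.7619
t = (36.150−52.500)/1.7619 = -9.2799
df = 32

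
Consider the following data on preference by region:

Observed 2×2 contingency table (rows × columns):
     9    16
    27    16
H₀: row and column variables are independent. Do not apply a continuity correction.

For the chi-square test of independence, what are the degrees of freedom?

degrees of freedom = 1

df = (r−1)(c−1) = (2−1)·(2−1) = 1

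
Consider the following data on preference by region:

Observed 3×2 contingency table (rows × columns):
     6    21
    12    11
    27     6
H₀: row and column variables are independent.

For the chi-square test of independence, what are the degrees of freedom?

degrees of freedom = 2

df = (r−1)(c−1) = (3−1)·(2−1) = 2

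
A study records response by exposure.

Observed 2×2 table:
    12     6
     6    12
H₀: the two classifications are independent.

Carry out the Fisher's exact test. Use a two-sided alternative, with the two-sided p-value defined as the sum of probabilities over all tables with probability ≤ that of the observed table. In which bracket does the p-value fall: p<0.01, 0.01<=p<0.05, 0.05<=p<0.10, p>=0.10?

Margins: r₁=18, r₂=18, c₁=18, c₂=18, n=36
p_obs = C(18,12)·C(18,6)/C(36,18); sum pmf over tables with pmf ≤ p_obs
p-value (two-sided) = 0.09434
→ bracket: 0.05<=p<0.10

p-value bracket: 0.05<=p<0.10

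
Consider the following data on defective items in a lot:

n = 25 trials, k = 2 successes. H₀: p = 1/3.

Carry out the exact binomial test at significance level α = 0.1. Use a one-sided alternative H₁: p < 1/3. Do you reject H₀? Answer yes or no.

Exact binomial: n=25, k=2, p₀=1/3=0.3333
P(X≤2) from Σ C(n,i)·p₀^i·(1−p₀)^(n−i)
p-value (one-sided, H₁ less) = 0.00350
At α=0.1: p < α → reject H₀

reject H₀: yes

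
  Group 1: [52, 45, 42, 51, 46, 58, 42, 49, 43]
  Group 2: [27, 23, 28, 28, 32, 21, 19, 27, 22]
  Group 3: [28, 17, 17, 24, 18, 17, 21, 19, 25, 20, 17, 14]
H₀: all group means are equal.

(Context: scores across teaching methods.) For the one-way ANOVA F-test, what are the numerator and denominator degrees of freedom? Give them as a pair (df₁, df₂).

degrees of freedom = [2, 27]

k = 3 groups, N = 30 total
df = (k−1, N−k) = (3−1, 30−3) = (2, 27)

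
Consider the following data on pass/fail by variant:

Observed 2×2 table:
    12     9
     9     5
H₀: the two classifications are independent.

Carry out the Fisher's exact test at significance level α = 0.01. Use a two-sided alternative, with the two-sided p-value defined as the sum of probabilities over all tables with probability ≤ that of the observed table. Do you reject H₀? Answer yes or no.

reject H₀: no

Margins: r₁=21, r₂=14, c₁=21, c₂=14, n=35
p_obs = C(21,12)·C(14,9)/C(35,21); sum pmf over tables with pmf ≤ p_obs
p-value (two-sided) = 0.73660
At α=0.01: p ≥ α → fail to reject H₀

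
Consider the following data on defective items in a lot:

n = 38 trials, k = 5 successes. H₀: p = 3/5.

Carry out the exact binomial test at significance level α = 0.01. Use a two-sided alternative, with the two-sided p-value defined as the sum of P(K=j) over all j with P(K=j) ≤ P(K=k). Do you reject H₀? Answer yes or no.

reject H₀: yes

Exact binomial: n=38, k=5, p₀=3/5=0.6000
P(X=j) = C(n,j)·p₀^j·(1−p₀)^(n−j); p = Σ P(X=j) over j with P(X=j) ≤ P(X=5)
p-value (two-sided) = 0.00000
At α=0.01: p < α → reject H₀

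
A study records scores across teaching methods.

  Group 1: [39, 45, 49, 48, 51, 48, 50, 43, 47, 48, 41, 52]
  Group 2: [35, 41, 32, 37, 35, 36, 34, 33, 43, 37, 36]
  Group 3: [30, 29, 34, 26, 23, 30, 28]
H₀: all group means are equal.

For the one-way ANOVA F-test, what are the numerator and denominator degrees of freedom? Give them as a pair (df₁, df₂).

degrees of freedom = [2, 27]

k = 3 groups, N = 30 total
df = (k−1, N−k) = (3−1, 30−3) = (2, 27)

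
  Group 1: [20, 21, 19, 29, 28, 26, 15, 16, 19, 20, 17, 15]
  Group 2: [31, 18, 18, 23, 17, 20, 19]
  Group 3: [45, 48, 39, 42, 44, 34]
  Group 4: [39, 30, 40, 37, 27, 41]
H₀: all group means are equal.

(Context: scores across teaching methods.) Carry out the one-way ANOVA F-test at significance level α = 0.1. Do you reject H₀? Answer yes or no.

reject H₀: yes

Group means [20.42, 20.86, 42.00, 35.67], grand mean 27.645
SSB = Σnᵢ(x̄ᵢ−x̄)² = 2571.990; SSW = ΣΣ(x−x̄ᵢ)² = 689.107
MSB = 2571.990/3 = 857.3299; MSW = 689.107/27 = 25.5225
F = MSB/MSW = 33.5912
df = (3, 27)
p-value (upper-tail) = 0.00000
At α=0.1: p < α → reject H₀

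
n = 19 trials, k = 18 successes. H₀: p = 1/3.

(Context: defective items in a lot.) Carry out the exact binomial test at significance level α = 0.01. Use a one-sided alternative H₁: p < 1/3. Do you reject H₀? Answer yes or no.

reject H₀: no

Exact binomial: n=19, k=18, p₀=1/3=0.3333
P(X≤18) from Σ C(n,i)·p₀^i·(1−p₀)^(n−i)
p-value (one-sided, H₁ less) = 1.00000
At α=0.01: p ≥ α → fail to reject H₀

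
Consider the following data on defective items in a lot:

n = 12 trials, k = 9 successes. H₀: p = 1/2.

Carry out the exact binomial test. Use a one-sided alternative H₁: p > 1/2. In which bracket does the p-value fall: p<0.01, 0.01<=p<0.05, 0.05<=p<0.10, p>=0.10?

Exact binomial: n=12, k=9, p₀=1/2=0.5000
P(X≥9) from Σ C(n,i)·p₀^i·(1−p₀)^(n−i)
p-value (one-sided, H₁ greater) = 0.07300
→ bracket: 0.05<=p<0.10

p-value bracket: 0.05<=p<0.10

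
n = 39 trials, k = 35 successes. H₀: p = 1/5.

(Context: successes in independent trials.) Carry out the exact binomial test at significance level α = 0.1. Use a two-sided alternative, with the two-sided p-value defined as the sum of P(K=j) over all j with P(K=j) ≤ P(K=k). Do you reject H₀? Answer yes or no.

reject H₀: yes

Exact binomial: n=39, k=35, p₀=1/5=0.2000
P(X=j) = C(n,j)·p₀^j·(1−p₀)^(n−j); p = Σ P(X=j) over j with P(X=j) ≤ P(X=35)
p-value (two-sided) = 0.00000
At α=0.1: p < α → reject H₀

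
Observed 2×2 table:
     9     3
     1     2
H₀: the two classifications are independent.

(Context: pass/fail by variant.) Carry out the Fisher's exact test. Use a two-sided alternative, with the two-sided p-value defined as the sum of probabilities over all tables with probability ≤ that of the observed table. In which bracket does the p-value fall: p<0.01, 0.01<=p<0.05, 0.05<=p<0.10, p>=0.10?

p-value bracket: p>=0.10

Margins: r₁=12, r₂=3, c₁=10, c₂=5, n=15
p_obs = C(12,9)·C(3,1)/C(15,10); sum pmf over tables with pmf ≤ p_obs
p-value (two-sided) = 0.24176
→ bracket: p>=0.10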